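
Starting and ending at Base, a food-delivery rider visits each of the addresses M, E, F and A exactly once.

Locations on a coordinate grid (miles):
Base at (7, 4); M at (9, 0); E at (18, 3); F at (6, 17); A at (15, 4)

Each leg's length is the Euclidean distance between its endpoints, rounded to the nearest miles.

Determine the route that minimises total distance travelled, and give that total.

Base - M - E - F - A - Base: 4+9+18+16+8 = 55
Base - M - E - A - F - Base: 4+9+3+16+13 = 45
Base - M - F - E - A - Base: 4+17+18+3+8 = 50
Base - M - F - A - E - Base: 4+17+16+3+11 = 51
Base - M - A - E - F - Base: 4+7+3+18+13 = 45
Base - M - A - F - E - Base: 4+7+16+18+11 = 56
Base - E - M - F - A - Base: 11+9+17+16+8 = 61
Base - E - M - A - F - Base: 11+9+7+16+13 = 56
Base - E - F - M - A - Base: 11+18+17+7+8 = 61
Base - E - A - M - F - Base: 11+3+7+17+13 = 51
Base - F - M - E - A - Base: 13+17+9+3+8 = 50
Base - F - E - M - A - Base: 13+18+9+7+8 = 55
The minimum is 45.
One optimal route: Base → M → E → A → F → Base (or its reverse).

Minimum total distance: 45 miles.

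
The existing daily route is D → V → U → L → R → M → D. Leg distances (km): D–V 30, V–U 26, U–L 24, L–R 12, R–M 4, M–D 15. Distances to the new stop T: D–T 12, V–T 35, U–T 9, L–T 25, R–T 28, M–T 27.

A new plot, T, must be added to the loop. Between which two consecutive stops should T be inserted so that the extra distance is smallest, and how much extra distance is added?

Insertion cost between consecutive stops i–j is d(i,T) + d(T,j) − d(i,j):
  between D and V: 12 + 35 − 30 = 17
  between V and U: 35 + 9 − 26 = 18
  between U and L: 9 + 25 − 24 = 10
  between L and R: 25 + 28 − 12 = 41
  between R and M: 28 + 27 − 4 = 51
  between M and D: 27 + 12 − 15 = 24
Cheapest insertion is between U and L, adding 10.
New total = 111 + 10 = 121.

Minimum extra distance: 10 km, inserting T between U and L.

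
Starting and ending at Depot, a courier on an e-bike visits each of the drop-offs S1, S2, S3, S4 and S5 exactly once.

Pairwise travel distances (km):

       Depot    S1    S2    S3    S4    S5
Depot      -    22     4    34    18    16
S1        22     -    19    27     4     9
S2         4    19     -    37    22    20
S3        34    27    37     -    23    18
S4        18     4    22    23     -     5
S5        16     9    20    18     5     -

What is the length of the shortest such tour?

Minimum total distance: 84 km.

With 5 stops there are 5!/2 = 60 distinct round trips (a route and its reverse cost the same).
Depot → S1 → S2 → S3 → S4 → S5 → Depot: 22+19+37+23+5+16 = 122
Depot → S1 → S2 → S3 → S5 → S4 → Depot: 22+19+37+18+5+18 = 119
Depot → S1 → S2 → S4 → S3 → S5 → Depot: 22+19+22+23+18+16 = 120
Depot → S1 → S2 → S4 → S5 → S3 → Depot: 22+19+22+5+18+34 = 120
Depot → S1 → S2 → S5 → S3 → S4 → Depot: 22+19+20+18+23+18 = 120
Depot → S1 → S2 → S5 → S4 → S3 → Depot: 22+19+20+5+23+34 = 123
Depot → S1 → S3 → S2 → S4 → S5 → Depot: 22+27+37+22+5+16 = 129
Depot → S1 → S3 → S2 → S5 → S4 → Depot: 22+27+37+20+5+18 = 129
Depot → S1 → S3 → S4 → S2 → S5 → Depot: 22+27+23+22+20+16 = 130
Depot → S1 → S3 → S4 → S5 → S2 → Depot: 22+27+23+5+20+4 = 101
Depot → S1 → S3 → S5 → S2 → S4 → Depot: 22+27+18+20+22+18 = 127
Depot → S1 → S3 → S5 → S4 → S2 → Depot: 22+27+18+5+22+4 = 98
Depot → S1 → S4 → S2 → S3 → S5 → Depot: 22+4+22+37+18+16 = 119
Depot → S1 → S4 → S2 → S5 → S3 → Depot: 22+4+22+20+18+34 = 120
… (46 more)
Depot → S2 → S1 → S4 → S3 → S5 → Depot: 4+19+4+23+18+16 = 84  ← best
The minimum is 84.
One optimal route: Depot → S2 → S1 → S4 → S3 → S5 → Depot (or its reverse).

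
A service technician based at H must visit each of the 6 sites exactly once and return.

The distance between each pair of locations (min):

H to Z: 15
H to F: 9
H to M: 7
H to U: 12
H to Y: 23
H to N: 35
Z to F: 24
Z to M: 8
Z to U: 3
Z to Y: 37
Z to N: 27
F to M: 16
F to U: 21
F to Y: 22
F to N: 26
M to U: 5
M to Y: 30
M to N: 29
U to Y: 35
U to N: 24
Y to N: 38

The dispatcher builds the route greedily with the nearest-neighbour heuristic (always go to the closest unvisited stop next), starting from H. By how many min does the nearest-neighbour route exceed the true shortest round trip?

From H: M=7, F=9, U=12, Z=15, Y=23, N=35 → choose M (7).
From M: U=5, Z=8, F=16, N=29, Y=30 → choose U (5).
From U: Z=3, F=21, N=24, Y=35 → choose Z (3).
From Z: F=24, N=27, Y=37 → choose F (24).
From F: Y=22, N=26 → choose Y (22).
From Y: N=38 → choose N (38).
NN route H → M → U → Z → F → Y → N → H costs 134.
Optimal: H → F → Y → N → Z → U → M → H costs 111 (by enumerating all 360 distinct tours).
Excess = 134 − 111 = 23.

23 min longer than the optimal tour.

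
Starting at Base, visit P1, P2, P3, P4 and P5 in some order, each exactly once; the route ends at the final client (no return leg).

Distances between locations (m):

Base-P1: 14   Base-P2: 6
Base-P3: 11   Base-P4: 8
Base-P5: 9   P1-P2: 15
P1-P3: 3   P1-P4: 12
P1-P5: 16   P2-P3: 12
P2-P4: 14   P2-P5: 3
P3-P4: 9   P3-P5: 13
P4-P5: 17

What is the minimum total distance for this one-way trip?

37 m — the minimum one-way total.

There are 5! = 120 possible orderings.
Base - P1 - P2 - P3 - P4 - P5: 14+15+12+9+17 = 67
Base - P1 - P2 - P3 - P5 - P4: 14+15+12+13+17 = 71
Base - P1 - P2 - P4 - P3 - P5: 14+15+14+9+13 = 65
Base - P1 - P2 - P4 - P5 - P3: 14+15+14+17+13 = 73
Base - P1 - P2 - P5 - P3 - P4: 14+15+3+13+9 = 54
Base - P1 - P2 - P5 - P4 - P3: 14+15+3+17+9 = 58
Base - P1 - P3 - P2 - P4 - P5: 14+3+12+14+17 = 60
Base - P1 - P3 - P2 - P5 - P4: 14+3+12+3+17 = 49
Base - P1 - P3 - P4 - P2 - P5: 14+3+9+14+3 = 43
Base - P1 - P3 - P4 - P5 - P2: 14+3+9+17+3 = 46
Base - P1 - P3 - P5 - P2 - P4: 14+3+13+3+14 = 47
Base - P1 - P3 - P5 - P4 - P2: 14+3+13+17+14 = 61
Base - P1 - P4 - P2 - P3 - P5: 14+12+14+12+13 = 65
Base - P1 - P4 - P2 - P5 - P3: 14+12+14+3+13 = 56
… (106 more)
Base - P2 - P5 - P1 - P3 - P4: 6+3+16+3+9 = 37  ← best
The minimum is 37.
One shortest path: Base → P2 → P5 → P1 → P3 → P4.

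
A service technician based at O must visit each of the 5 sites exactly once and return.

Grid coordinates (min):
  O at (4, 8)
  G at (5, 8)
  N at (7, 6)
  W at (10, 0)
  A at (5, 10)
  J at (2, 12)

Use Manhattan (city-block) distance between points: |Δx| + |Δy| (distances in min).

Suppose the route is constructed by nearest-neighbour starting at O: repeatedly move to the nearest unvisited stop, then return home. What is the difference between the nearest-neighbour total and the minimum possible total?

Excess over optimum: 2 min.

O: G=1, A=3, N=5, J=6, W=14 ⇒ G
G: A=2, N=4, J=7, W=13 ⇒ A
A: J=5, N=6, W=15 ⇒ J
J: N=11, W=20 ⇒ N
N: W=9 ⇒ W
NN route O → G → A → J → N → W → O costs 42.
Optimal: O → G → N → W → A → J → O costs 40 (by enumerating all 60 distinct tours).
Excess = 42 − 40 = 2.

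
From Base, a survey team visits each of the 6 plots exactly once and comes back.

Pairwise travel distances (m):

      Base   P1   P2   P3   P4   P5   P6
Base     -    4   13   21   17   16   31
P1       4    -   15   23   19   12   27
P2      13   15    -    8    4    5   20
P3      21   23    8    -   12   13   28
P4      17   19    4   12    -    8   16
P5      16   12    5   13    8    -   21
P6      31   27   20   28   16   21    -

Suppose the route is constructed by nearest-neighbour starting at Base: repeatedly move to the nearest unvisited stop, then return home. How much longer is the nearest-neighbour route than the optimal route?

Excess over optimum: 10 m.

From Base: P1=4, P2=13, P5=16, P4=17, P3=21, P6=31 → choose P1 (4).
From P1: P5=12, P2=15, P4=19, P3=23, P6=27 → choose P5 (12).
From P5: P2=5, P4=8, P3=13, P6=21 → choose P2 (5).
From P2: P4=4, P3=8, P6=20 → choose P4 (4).
From P4: P3=12, P6=16 → choose P3 (12).
From P3: P6=28 → choose P6 (28).
NN route Base → P1 → P5 → P2 → P4 → P3 → P6 → Base costs 96.
Optimal: Base → P1 → P5 → P6 → P4 → P2 → P3 → Base costs 86 (by enumerating all 360 distinct tours).
Excess = 96 − 86 = 10.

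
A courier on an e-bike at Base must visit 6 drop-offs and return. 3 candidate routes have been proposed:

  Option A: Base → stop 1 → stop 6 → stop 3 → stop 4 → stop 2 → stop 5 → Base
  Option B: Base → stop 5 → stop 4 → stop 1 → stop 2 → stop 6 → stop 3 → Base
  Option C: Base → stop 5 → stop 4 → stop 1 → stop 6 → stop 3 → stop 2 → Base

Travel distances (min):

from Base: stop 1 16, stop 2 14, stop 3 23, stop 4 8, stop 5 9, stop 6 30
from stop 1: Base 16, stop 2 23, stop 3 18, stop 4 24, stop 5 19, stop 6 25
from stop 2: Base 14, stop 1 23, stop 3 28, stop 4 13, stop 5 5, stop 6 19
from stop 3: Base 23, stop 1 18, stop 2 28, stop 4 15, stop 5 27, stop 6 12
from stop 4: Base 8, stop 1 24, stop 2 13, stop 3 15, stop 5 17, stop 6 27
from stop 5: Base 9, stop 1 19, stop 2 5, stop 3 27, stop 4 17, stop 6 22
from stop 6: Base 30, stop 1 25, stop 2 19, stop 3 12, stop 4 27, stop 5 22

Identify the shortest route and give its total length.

Shortest is Option A, total 95 min.

Option A: 16 + 25 + 12 + 15 + 13 + 5 + 9 = 95
Option B: 9 + 17 + 24 + 23 + 19 + 12 + 23 = 127
Option C: 9 + 17 + 24 + 25 + 12 + 28 + 14 = 129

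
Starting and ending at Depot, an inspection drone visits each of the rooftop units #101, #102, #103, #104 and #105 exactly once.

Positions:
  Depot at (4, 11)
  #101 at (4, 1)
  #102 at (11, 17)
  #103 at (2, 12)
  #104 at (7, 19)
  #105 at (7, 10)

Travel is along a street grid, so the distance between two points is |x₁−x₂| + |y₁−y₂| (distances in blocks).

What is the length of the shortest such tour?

There are 60 distinct closed tours to check (reversals are equivalent).
Depot→#101→#102→#103→#104→#105→Depot: 10+23+14+12+9+4 = 72
Depot→#101→#102→#103→#105→#104→Depot: 10+23+14+7+9+11 = 74
Depot→#101→#102→#104→#103→#105→Depot: 10+23+6+12+7+4 = 62
Depot→#101→#102→#104→#105→#103→Depot: 10+23+6+9+7+3 = 58
Depot→#101→#102→#105→#103→#104→Depot: 10+23+11+7+12+11 = 74
Depot→#101→#102→#105→#104→#103→Depot: 10+23+11+9+12+3 = 68
Depot→#101→#103→#102→#104→#105→Depot: 10+13+14+6+9+4 = 56
Depot→#101→#103→#102→#105→#104→Depot: 10+13+14+11+9+11 = 68
Depot→#101→#103→#104→#102→#105→Depot: 10+13+12+6+11+4 = 56
Depot→#101→#103→#104→#105→#102→Depot: 10+13+12+9+11+13 = 68
Depot→#101→#103→#105→#102→#104→Depot: 10+13+7+11+6+11 = 58
Depot→#101→#103→#105→#104→#102→Depot: 10+13+7+9+6+13 = 58
Depot→#101→#104→#102→#103→#105→Depot: 10+21+6+14+7+4 = 62
Depot→#101→#104→#102→#105→#103→Depot: 10+21+6+11+7+3 = 58
… (46 more)
Depot→#101→#105→#102→#104→#103→Depot: 10+12+11+6+12+3 = 54  ← best
The minimum is 54.
One optimal route: Depot → #101 → #105 → #102 → #104 → #103 → Depot (or its reverse).

Minimum total distance: 54 blocks.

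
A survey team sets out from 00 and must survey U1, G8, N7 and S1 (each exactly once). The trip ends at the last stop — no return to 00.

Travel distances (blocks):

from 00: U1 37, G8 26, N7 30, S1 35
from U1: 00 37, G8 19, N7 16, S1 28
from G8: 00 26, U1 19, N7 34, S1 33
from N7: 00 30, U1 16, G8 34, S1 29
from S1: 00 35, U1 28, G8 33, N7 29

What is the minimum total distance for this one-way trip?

90 blocks — the minimum one-way total.

There are 4! = 24 possible orderings.
00→U1→G8→N7→S1: 37+19+34+29 = 119
00→U1→G8→S1→N7: 37+19+33+29 = 118
00→U1→N7→G8→S1: 37+16+34+33 = 120
00→U1→N7→S1→G8: 37+16+29+33 = 115
00→U1→S1→G8→N7: 37+28+33+34 = 132
00→U1→S1→N7→G8: 37+28+29+34 = 128
00→G8→U1→N7→S1: 26+19+16+29 = 90
00→G8→U1→S1→N7: 26+19+28+29 = 102
00→G8→N7→U1→S1: 26+34+16+28 = 104
00→G8→N7→S1→U1: 26+34+29+28 = 117
00→G8→S1→U1→N7: 26+33+28+16 = 103
00→G8→S1→N7→U1: 26+33+29+16 = 104
00→N7→U1→G8→S1: 30+16+19+33 = 98
00→N7→U1→S1→G8: 30+16+28+33 = 107
… (10 more)
The minimum is 90.
One shortest path: 00 → G8 → U1 → N7 → S1.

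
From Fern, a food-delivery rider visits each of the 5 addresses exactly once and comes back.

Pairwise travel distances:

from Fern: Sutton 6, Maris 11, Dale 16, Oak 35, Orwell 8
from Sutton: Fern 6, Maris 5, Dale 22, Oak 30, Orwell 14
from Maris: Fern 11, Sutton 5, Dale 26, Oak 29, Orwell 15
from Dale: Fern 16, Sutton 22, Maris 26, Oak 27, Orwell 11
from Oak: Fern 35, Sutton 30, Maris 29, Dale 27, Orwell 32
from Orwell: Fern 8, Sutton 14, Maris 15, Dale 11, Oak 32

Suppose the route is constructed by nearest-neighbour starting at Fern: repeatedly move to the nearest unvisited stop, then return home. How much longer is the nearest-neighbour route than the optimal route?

The nearest-neighbour route is 13 longer than optimal.

From Fern: Sutton=6, Orwell=8, Maris=11, Dale=16, Oak=35 → choose Sutton (6).
From Sutton: Maris=5, Orwell=14, Dale=22, Oak=30 → choose Maris (5).
From Maris: Orwell=15, Dale=26, Oak=29 → choose Orwell (15).
From Orwell: Dale=11, Oak=32 → choose Dale (11).
From Dale: Oak=27 → choose Oak (27).
NN route Fern → Sutton → Maris → Orwell → Dale → Oak → Fern costs 99.
Optimal: Fern → Sutton → Maris → Oak → Dale → Orwell → Fern costs 86 (by enumerating all 60 distinct tours).
Excess = 99 − 86 = 13.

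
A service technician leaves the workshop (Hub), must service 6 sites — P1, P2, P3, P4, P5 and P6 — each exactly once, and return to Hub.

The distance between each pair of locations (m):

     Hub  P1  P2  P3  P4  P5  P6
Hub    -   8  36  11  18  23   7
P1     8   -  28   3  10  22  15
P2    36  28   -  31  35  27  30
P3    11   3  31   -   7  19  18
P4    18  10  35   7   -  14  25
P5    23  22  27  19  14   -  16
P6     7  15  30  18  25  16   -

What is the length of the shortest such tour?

Shortest round trip = 96 m.

With 6 stops there are 6!/2 = 360 distinct round trips (a route and its reverse cost the same).
Hub - P1 - P2 - P3 - P4 - P5 - P6 - Hub: 8+28+31+7+14+16+7 = 111
Hub - P1 - P2 - P3 - P4 - P6 - P5 - Hub: 8+28+31+7+25+16+23 = 138
Hub - P1 - P2 - P3 - P5 - P4 - P6 - Hub: 8+28+31+19+14+25+7 = 132
Hub - P1 - P2 - P3 - P5 - P6 - P4 - Hub: 8+28+31+19+16+25+18 = 145
Hub - P1 - P2 - P3 - P6 - P4 - P5 - Hub: 8+28+31+18+25+14+23 = 147
Hub - P1 - P2 - P3 - P6 - P5 - P4 - Hub: 8+28+31+18+16+14+18 = 133
Hub - P1 - P2 - P4 - P3 - P5 - P6 - Hub: 8+28+35+7+19+16+7 = 120
Hub - P1 - P2 - P4 - P3 - P6 - P5 - Hub: 8+28+35+7+18+16+23 = 135
… (352 more)
Hub - P1 - P3 - P4 - P5 - P2 - P6 - Hub: 8+3+7+14+27+30+7 = 96  ← best
The minimum is 96.
One optimal route: Hub → P1 → P3 → P4 → P5 → P2 → P6 → Hub (or its reverse).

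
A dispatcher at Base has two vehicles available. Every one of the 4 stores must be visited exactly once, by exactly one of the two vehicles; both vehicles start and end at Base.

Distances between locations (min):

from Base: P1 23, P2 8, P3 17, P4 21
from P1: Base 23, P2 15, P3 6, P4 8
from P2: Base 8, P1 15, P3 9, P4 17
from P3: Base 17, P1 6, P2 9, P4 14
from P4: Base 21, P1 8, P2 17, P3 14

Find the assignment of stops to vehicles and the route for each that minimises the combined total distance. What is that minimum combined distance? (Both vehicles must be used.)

Check every non-empty split of the stops between the two vehicles; for each half take its own optimal tour:
  {P1} + {P2, P3, P4}: 46 + 52 = 98
  {P2} + {P1, P3, P4}: 16 + 52 = 68
  {P1, P2} + {P3, P4}: 46 + 52 = 98
  {P3} + {P1, P2, P4}: 34 + 52 = 86
  {P1, P3} + {P2, P4}: 46 + 46 = 92
  {P2, P3} + {P1, P4}: 34 + 52 = 86
  … (7 splits in total)
Best: vehicle 1 Base → P2 → Base = 16; vehicle 2 Base → P3 → P1 → P4 → Base = 52; combined 68.

68 min — the smallest possible combined total.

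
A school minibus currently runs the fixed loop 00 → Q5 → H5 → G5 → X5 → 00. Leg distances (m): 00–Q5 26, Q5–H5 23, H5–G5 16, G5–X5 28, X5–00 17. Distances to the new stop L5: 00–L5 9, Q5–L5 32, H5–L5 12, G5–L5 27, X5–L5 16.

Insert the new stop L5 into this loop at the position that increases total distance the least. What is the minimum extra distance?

Insertion cost between consecutive stops i–j is d(i,L5) + d(L5,j) − d(i,j):
  between 00 and Q5: 9 + 32 − 26 = 15
  between Q5 and H5: 32 + 12 − 23 = 21
  between H5 and G5: 12 + 27 − 16 = 23
  between G5 and X5: 27 + 16 − 28 = 15
  between X5 and 00: 16 + 9 − 17 = 8
Cheapest insertion is between X5 and 00, adding 8.
New total = 110 + 8 = 118.

Minimum extra distance: 8 m, inserting L5 between X5 and 00.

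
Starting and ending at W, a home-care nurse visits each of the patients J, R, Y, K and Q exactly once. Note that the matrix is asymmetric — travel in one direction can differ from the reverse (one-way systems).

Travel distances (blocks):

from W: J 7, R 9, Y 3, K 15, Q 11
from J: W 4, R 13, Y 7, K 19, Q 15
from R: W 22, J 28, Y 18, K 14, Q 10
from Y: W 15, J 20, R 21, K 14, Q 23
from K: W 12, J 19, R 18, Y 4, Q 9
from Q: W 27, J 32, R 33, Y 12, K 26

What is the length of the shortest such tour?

W → J → R → Y → K → Q → W: 7+13+18+14+9+27 = 88
W → J → R → Y → Q → K → W: 7+13+18+23+26+12 = 99
W → J → R → K → Y → Q → W: 7+13+14+4+23+27 = 88
W → J → R → K → Q → Y → W: 7+13+14+9+12+15 = 70
W → J → R → Q → Y → K → W: 7+13+10+12+14+12 = 68
W → J → R → Q → K → Y → W: 7+13+10+26+4+15 = 75
W → J → Y → R → K → Q → W: 7+7+21+14+9+27 = 85
W → J → Y → R → Q → K → W: 7+7+21+10+26+12 = 83
W → J → Y → K → R → Q → W: 7+7+14+18+10+27 = 83
W → J → Y → K → Q → R → W: 7+7+14+9+33+22 = 92
W → J → Y → Q → R → K → W: 7+7+23+33+14+12 = 96
W → J → Y → Q → K → R → W: 7+7+23+26+18+22 = 103
W → J → K → R → Y → Q → W: 7+19+18+18+23+27 = 112
W → J → K → R → Q → Y → W: 7+19+18+10+12+15 = 81
… (106 more)
The minimum is 68.
One optimal route: W → J → R → Q → Y → K → W.

68 blocks — the shortest possible round trip.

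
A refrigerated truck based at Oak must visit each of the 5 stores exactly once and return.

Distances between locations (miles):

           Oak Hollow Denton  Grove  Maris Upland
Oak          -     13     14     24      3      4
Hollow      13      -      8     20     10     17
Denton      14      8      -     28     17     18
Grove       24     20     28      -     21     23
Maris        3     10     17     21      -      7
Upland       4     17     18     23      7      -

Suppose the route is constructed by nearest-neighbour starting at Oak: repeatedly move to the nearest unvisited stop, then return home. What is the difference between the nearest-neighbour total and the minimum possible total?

Oak: Maris=3, Upland=4, Hollow=13, Denton=14, Grove=24 ⇒ Maris
Maris: Upland=7, Hollow=10, Denton=17, Grove=21 ⇒ Upland
Upland: Hollow=17, Denton=18, Grove=23 ⇒ Hollow
Hollow: Denton=8, Grove=20 ⇒ Denton
Denton: Grove=28 ⇒ Grove
NN route Oak → Maris → Upland → Hollow → Denton → Grove → Oak costs 87.
Optimal: Oak → Denton → Hollow → Grove → Maris → Upland → Oak costs 74 (by enumerating all 60 distinct tours).
Excess = 87 − 74 = 13.

13 miles longer than the optimal tour.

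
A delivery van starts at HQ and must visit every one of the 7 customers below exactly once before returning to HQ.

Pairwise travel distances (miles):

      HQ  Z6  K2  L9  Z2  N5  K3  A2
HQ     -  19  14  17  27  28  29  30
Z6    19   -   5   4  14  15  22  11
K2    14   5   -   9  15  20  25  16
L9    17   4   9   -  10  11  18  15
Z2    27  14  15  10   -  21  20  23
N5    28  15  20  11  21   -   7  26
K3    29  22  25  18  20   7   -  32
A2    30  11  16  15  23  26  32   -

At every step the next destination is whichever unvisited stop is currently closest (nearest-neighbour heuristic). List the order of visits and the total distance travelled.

HQ → [K2:14 / L9:17 / Z6:19 / Z2:27 / N5:28 / K3:29 / A2:30] → K2 (14)
K2 → [Z6:5 / L9:9 / Z2:15 / A2:16 / N5:20 / K3:25] → Z6 (5)
Z6 → [L9:4 / A2:11 / Z2:14 / N5:15 / K3:22] → L9 (4)
L9 → [Z2:10 / N5:11 / A2:15 / K3:18] → Z2 (10)
Z2 → [K3:20 / N5:21 / A2:23] → K3 (20)
K3 → [N5:7 / A2:32] → N5 (7)
N5 → [A2:26] → A2 (26)
Return A2→HQ: 30.
Total = 14 + 5 + 4 + 10 + 20 + 7 + 26 + 30 = 116.

Nearest-neighbour total = 116 miles; route HQ → K2 → Z6 → L9 → Z2 → K3 → N5 → A2 → HQ.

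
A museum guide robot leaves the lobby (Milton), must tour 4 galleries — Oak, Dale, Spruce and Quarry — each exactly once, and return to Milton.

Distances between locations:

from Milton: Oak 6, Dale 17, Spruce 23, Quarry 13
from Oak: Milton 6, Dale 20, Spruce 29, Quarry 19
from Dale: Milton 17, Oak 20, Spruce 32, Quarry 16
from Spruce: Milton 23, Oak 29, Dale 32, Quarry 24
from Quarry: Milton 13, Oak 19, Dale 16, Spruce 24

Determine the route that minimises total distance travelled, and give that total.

89 — the shortest possible round trip.

There are 12 distinct closed tours to check (reversals are equivalent).
Milton - Oak - Dale - Spruce - Quarry - Milton: 6+20+32+24+13 = 95
Milton - Oak - Dale - Quarry - Spruce - Milton: 6+20+16+24+23 = 89
Milton - Oak - Spruce - Dale - Quarry - Milton: 6+29+32+16+13 = 96
Milton - Oak - Spruce - Quarry - Dale - Milton: 6+29+24+16+17 = 92
Milton - Oak - Quarry - Dale - Spruce - Milton: 6+19+16+32+23 = 96
Milton - Oak - Quarry - Spruce - Dale - Milton: 6+19+24+32+17 = 98
Milton - Dale - Oak - Spruce - Quarry - Milton: 17+20+29+24+13 = 103
Milton - Dale - Oak - Quarry - Spruce - Milton: 17+20+19+24+23 = 103
Milton - Dale - Spruce - Oak - Quarry - Milton: 17+32+29+19+13 = 110
Milton - Dale - Quarry - Oak - Spruce - Milton: 17+16+19+29+23 = 104
Milton - Spruce - Oak - Dale - Quarry - Milton: 23+29+20+16+13 = 101
Milton - Spruce - Dale - Oak - Quarry - Milton: 23+32+20+19+13 = 107
The minimum is 89.
One optimal route: Milton → Oak → Dale → Quarry → Spruce → Milton (or its reverse).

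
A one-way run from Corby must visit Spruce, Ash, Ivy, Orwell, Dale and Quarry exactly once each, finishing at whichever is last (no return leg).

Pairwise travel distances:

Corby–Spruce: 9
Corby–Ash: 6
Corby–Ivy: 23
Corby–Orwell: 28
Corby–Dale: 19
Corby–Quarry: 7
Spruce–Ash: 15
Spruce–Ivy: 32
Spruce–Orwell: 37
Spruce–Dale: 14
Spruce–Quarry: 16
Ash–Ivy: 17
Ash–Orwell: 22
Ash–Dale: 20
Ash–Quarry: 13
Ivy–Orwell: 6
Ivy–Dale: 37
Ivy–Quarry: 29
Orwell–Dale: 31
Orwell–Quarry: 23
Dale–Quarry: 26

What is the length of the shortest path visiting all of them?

There are 6! = 720 possible orderings.
Corby - Spruce - Ash - Ivy - Orwell - Dale - Quarry: 9+15+17+6+31+26 = 104
Corby - Spruce - Ash - Ivy - Orwell - Quarry - Dale: 9+15+17+6+23+26 = 96
Corby - Spruce - Ash - Ivy - Dale - Orwell - Quarry: 9+15+17+37+31+23 = 132
Corby - Spruce - Ash - Ivy - Dale - Quarry - Orwell: 9+15+17+37+26+23 = 127
Corby - Spruce - Ash - Ivy - Quarry - Orwell - Dale: 9+15+17+29+23+31 = 124
Corby - Spruce - Ash - Ivy - Quarry - Dale - Orwell: 9+15+17+29+26+31 = 127
Corby - Spruce - Ash - Orwell - Ivy - Dale - Quarry: 9+15+22+6+37+26 = 115
Corby - Spruce - Ash - Orwell - Ivy - Quarry - Dale: 9+15+22+6+29+26 = 107
… (712 more)
Corby - Quarry - Spruce - Dale - Ash - Ivy - Orwell: 7+16+14+20+17+6 = 80  ← best
The minimum is 80.
One shortest path: Corby → Quarry → Spruce → Dale → Ash → Ivy → Orwell.

80 — the minimum one-way total.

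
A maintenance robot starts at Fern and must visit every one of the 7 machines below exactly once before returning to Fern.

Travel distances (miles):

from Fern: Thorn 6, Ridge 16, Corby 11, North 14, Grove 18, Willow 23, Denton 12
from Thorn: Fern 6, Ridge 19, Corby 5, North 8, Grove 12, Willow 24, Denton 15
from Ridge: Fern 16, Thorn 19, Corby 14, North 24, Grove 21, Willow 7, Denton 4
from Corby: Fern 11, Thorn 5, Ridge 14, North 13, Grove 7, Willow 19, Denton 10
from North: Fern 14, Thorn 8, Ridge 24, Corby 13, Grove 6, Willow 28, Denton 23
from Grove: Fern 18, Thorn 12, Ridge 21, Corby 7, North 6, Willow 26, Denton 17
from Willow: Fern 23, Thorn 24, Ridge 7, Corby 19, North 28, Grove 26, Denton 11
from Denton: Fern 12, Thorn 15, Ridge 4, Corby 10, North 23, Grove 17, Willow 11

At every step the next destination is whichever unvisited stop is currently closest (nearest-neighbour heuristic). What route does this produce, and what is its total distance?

Total distance 81 miles via the nearest-neighbour route Fern → Thorn → Corby → Grove → North → Denton → Ridge → Willow → Fern.

Fern → [Thorn:6 / Corby:11 / Denton:12 / North:14 / Ridge:16 / Grove:18 / Willow:23] → Thorn (6)
Thorn → [Corby:5 / North:8 / Grove:12 / Denton:15 / Ridge:19 / Willow:24] → Corby (5)
Corby → [Grove:7 / Denton:10 / North:13 / Ridge:14 / Willow:19] → Grove (7)
Grove → [North:6 / Denton:17 / Ridge:21 / Willow:26] → North (6)
North → [Denton:23 / Ridge:24 / Willow:28] → Denton (23)
Denton → [Ridge:4 / Willow:11] → Ridge (4)
Ridge → [Willow:7] → Willow (7)
Return Willow→Fern: 23.
Total = 6 + 5 + 7 + 6 + 23 + 4 + 7 + 23 = 81.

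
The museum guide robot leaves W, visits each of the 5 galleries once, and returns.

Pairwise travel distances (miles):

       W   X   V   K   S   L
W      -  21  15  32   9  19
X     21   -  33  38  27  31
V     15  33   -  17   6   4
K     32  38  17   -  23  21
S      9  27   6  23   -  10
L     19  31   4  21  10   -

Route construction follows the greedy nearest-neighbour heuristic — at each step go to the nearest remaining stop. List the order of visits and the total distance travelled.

From W: distances to unvisited — S=9, V=15, L=19, X=21, K=32. Nearest is S (9).
From S: distances to unvisited — V=6, L=10, K=23, X=27. Nearest is V (6).
From V: distances to unvisited — L=4, K=17, X=33. Nearest is L (4).
From L: distances to unvisited — K=21, X=31. Nearest is K (21).
From K: distances to unvisited — X=38. Nearest is X (38).
Return X→W: 21.
Total = 9 + 6 + 4 + 21 + 38 + 21 = 99.

Nearest-neighbour total = 99 miles; route W → S → V → L → K → X → W.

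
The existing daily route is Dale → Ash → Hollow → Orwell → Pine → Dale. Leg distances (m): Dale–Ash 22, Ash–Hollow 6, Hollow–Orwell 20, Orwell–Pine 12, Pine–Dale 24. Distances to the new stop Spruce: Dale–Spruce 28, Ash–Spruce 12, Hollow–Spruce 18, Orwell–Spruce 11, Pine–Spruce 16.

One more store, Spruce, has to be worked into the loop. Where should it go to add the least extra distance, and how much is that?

Insertion cost between consecutive stops i–j is d(i,Spruce) + d(Spruce,j) − d(i,j):
  between Dale and Ash: 28 + 12 − 22 = 18
  between Ash and Hollow: 12 + 18 − 6 = 24
  between Hollow and Orwell: 18 + 11 − 20 = 9
  between Orwell and Pine: 11 + 16 − 12 = 15
  between Pine and Dale: 16 + 28 − 24 = 20
Cheapest insertion is between Hollow and Orwell, adding 9.
New total = 84 + 9 = 93.

+9 m — insert Spruce between Hollow and Orwell.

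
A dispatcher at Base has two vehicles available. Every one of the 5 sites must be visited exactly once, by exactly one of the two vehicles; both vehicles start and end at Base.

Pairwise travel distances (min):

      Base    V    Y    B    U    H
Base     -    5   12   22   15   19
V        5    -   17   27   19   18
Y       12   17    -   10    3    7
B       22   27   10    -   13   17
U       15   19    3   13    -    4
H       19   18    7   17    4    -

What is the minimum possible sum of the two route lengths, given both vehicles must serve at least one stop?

68 min — the smallest possible combined total.

Check every non-empty split of the stops between the two vehicles; for each half take its own optimal tour:
  {V} + {Y, B, U, H}: 10 + 58 = 68
  {Y} + {V, B, U, H}: 24 + 62 = 86
  {V, Y} + {B, U, H}: 34 + 58 = 92
  {B} + {V, Y, U, H}: 44 + 42 = 86
  {V, B} + {Y, U, H}: 54 + 38 = 92
  {Y, B} + {V, U, H}: 44 + 42 = 86
  … (15 splits in total)
Best: vehicle 1 Base → V → Base = 10; vehicle 2 Base → Y → B → U → H → Base = 58; combined 68.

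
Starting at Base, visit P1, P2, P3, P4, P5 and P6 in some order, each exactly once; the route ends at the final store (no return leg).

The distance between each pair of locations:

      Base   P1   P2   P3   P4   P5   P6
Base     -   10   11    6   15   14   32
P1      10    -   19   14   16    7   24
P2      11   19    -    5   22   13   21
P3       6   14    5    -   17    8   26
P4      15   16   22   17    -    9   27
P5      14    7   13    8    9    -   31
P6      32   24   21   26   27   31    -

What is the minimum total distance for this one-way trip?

There are 6! = 720 possible orderings.
Base→P1→P2→P3→P4→P5→P6: 10+19+5+17+9+31 = 91
Base→P1→P2→P3→P4→P6→P5: 10+19+5+17+27+31 = 109
Base→P1→P2→P3→P5→P4→P6: 10+19+5+8+9+27 = 78
Base→P1→P2→P3→P5→P6→P4: 10+19+5+8+31+27 = 100
Base→P1→P2→P3→P6→P4→P5: 10+19+5+26+27+9 = 96
Base→P1→P2→P3→P6→P5→P4: 10+19+5+26+31+9 = 100
Base→P1→P2→P4→P3→P5→P6: 10+19+22+17+8+31 = 107
Base→P1→P2→P4→P3→P6→P5: 10+19+22+17+26+31 = 125
… (712 more)
Base→P1→P4→P5→P3→P2→P6: 10+16+9+8+5+21 = 69  ← best
The minimum is 69.
One shortest path: Base → P1 → P4 → P5 → P3 → P2 → P6.

Shortest open route: 69.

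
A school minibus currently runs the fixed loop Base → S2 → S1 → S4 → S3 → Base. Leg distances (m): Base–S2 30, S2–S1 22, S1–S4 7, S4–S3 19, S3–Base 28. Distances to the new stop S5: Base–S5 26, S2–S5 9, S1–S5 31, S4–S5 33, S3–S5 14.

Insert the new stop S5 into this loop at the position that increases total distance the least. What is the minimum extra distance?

Insertion cost between consecutive stops i–j is d(i,S5) + d(S5,j) − d(i,j):
  between Base and S2: 26 + 9 − 30 = 5
  between S2 and S1: 9 + 31 − 22 = 18
  between S1 and S4: 31 + 33 − 7 = 57
  between S4 and S3: 33 + 14 − 19 = 28
  between S3 and Base: 14 + 26 − 28 = 12
Cheapest insertion is between Base and S2, adding 5.
New total = 106 + 5 = 111.

Adding 5 m by placing S5 on the Base–S2 leg.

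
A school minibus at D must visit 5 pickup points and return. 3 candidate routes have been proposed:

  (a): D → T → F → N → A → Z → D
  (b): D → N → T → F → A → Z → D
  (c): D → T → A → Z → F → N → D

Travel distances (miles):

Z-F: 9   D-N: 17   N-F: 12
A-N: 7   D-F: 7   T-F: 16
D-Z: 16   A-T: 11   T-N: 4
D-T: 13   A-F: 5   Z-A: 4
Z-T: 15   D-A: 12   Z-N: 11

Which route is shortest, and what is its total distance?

(a): 13 + 16 + 12 + 7 + 4 + 16 = 68
(b): 17 + 4 + 16 + 5 + 4 + 16 = 62
(c): 13 + 11 + 4 + 9 + 12 + 17 = 66

62 miles — (b) is the shortest.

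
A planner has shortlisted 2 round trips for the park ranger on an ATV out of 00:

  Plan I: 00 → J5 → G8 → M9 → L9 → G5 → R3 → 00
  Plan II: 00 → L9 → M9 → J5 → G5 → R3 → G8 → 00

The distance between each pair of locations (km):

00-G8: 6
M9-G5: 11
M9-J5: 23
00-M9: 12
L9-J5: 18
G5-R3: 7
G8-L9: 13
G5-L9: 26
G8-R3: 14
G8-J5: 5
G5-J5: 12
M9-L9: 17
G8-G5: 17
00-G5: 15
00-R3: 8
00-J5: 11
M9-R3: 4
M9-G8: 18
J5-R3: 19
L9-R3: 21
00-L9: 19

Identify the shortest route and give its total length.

Plan I: 11 + 5 + 18 + 17 + 26 + 7 + 8 = 92
Plan II: 19 + 17 + 23 + 12 + 7 + 14 + 6 = 98

Shortest is Plan I, total 92 km.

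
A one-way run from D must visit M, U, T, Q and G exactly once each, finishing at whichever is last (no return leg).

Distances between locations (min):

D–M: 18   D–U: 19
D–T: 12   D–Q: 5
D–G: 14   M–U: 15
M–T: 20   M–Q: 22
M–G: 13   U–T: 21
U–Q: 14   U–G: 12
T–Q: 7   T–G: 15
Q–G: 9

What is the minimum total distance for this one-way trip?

Minimum one-way distance = 54 min.

There are 5! = 120 possible orderings.
D - M - U - T - Q - G: 18+15+21+7+9 = 70
D - M - U - T - G - Q: 18+15+21+15+9 = 78
D - M - U - Q - T - G: 18+15+14+7+15 = 69
D - M - U - Q - G - T: 18+15+14+9+15 = 71
D - M - U - G - T - Q: 18+15+12+15+7 = 67
D - M - U - G - Q - T: 18+15+12+9+7 = 61
D - M - T - U - Q - G: 18+20+21+14+9 = 82
D - M - T - U - G - Q: 18+20+21+12+9 = 80
D - M - T - Q - U - G: 18+20+7+14+12 = 71
D - M - T - Q - G - U: 18+20+7+9+12 = 66
D - M - T - G - U - Q: 18+20+15+12+14 = 79
D - M - T - G - Q - U: 18+20+15+9+14 = 76
D - M - Q - U - T - G: 18+22+14+21+15 = 90
D - M - Q - U - G - T: 18+22+14+12+15 = 81
… (106 more)
D - Q - T - G - U - M: 5+7+15+12+15 = 54  ← best
The minimum is 54.
One shortest path: D → Q → T → G → U → M.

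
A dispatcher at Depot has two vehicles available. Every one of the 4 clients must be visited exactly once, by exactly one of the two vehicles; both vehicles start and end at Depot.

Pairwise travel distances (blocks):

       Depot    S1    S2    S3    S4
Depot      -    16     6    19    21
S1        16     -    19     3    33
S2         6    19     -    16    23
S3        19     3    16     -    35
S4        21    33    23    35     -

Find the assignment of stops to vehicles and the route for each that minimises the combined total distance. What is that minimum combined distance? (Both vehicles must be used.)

Check every non-empty split of the stops between the two vehicles; for each half take its own optimal tour:
  {S1} + {S2, S3, S4}: 32 + 78 = 110
  {S2} + {S1, S3, S4}: 12 + 75 = 87
  {S1, S2} + {S3, S4}: 41 + 75 = 116
  {S3} + {S1, S2, S4}: 38 + 78 = 116
  {S1, S3} + {S2, S4}: 38 + 50 = 88
  {S2, S3} + {S1, S4}: 41 + 70 = 111
  … (7 splits in total)
  {S1, S2, S3} + {S4}: 41 + 42 = 83  ← best
Best: vehicle 1 Depot → S1 → S3 → S2 → Depot = 41; vehicle 2 Depot → S4 → Depot = 42; combined 83.

83 blocks — the smallest possible combined total.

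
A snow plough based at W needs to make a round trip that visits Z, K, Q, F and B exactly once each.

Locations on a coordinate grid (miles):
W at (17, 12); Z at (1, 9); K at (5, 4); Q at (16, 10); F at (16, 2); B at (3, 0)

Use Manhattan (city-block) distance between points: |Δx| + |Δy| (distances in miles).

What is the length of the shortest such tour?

Minimum total distance: 60 miles.

There are 60 distinct closed tours to check (reversals are equivalent).
W - Z - K - Q - F - B - W: 19+9+17+8+15+26 = 94
W - Z - K - Q - B - F - W: 19+9+17+23+15+11 = 94
W - Z - K - F - Q - B - W: 19+9+13+8+23+26 = 98
W - Z - K - F - B - Q - W: 19+9+13+15+23+3 = 82
W - Z - K - B - Q - F - W: 19+9+6+23+8+11 = 76
W - Z - K - B - F - Q - W: 19+9+6+15+8+3 = 60
W - Z - Q - K - F - B - W: 19+16+17+13+15+26 = 106
W - Z - Q - K - B - F - W: 19+16+17+6+15+11 = 84
W - Z - Q - F - K - B - W: 19+16+8+13+6+26 = 88
W - Z - Q - F - B - K - W: 19+16+8+15+6+20 = 84
W - Z - Q - B - K - F - W: 19+16+23+6+13+11 = 88
W - Z - Q - B - F - K - W: 19+16+23+15+13+20 = 106
W - Z - F - K - Q - B - W: 19+22+13+17+23+26 = 120
W - Z - F - K - B - Q - W: 19+22+13+6+23+3 = 86
… (46 more)
The minimum is 60.
One optimal route: W → Z → K → B → F → Q → W (or its reverse).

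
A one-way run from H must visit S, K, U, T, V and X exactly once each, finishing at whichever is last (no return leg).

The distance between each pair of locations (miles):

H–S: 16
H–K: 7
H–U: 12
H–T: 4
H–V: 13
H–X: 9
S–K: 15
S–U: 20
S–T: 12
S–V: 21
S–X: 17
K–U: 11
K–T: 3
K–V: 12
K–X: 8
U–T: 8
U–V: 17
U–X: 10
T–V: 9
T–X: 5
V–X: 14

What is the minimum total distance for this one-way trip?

There are 6! = 720 possible orderings.
H → S → K → U → T → V → X: 16+15+11+8+9+14 = 73
H → S → K → U → T → X → V: 16+15+11+8+5+14 = 69
H → S → K → U → V → T → X: 16+15+11+17+9+5 = 73
H → S → K → U → V → X → T: 16+15+11+17+14+5 = 78
H → S → K → U → X → T → V: 16+15+11+10+5+9 = 66
H → S → K → U → X → V → T: 16+15+11+10+14+9 = 75
H → S → K → T → U → V → X: 16+15+3+8+17+14 = 73
H → S → K → T → U → X → V: 16+15+3+8+10+14 = 66
… (712 more)
H → K → U → X → T → V → S: 7+11+10+5+9+21 = 63  ← best
The minimum is 63.
One shortest path: H → K → U → X → T → V → S.

Shortest open route: 63 miles.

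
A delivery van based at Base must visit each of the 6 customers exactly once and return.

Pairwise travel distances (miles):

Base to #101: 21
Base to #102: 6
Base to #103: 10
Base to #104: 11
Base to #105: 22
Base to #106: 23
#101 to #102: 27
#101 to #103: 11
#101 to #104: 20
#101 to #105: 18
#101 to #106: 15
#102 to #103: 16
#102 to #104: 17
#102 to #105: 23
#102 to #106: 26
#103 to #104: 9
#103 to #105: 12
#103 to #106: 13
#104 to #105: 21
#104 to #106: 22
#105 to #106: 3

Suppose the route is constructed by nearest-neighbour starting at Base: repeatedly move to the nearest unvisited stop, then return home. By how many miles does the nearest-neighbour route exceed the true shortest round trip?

From Base: #102=6, #103=10, #104=11, #101=21, #105=22, #106=23 → choose #102 (6).
From #102: #103=16, #104=17, #105=23, #106=26, #101=27 → choose #103 (16).
From #103: #104=9, #101=11, #105=12, #106=13 → choose #104 (9).
From #104: #101=20, #105=21, #106=22 → choose #101 (20).
From #101: #106=15, #105=18 → choose #106 (15).
From #106: #105=3 → choose #105 (3).
NN route Base → #102 → #103 → #104 → #101 → #106 → #105 → Base costs 91.
Optimal: Base → #102 → #105 → #106 → #101 → #103 → #104 → Base costs 78 (by enumerating all 360 distinct tours).
Excess = 91 − 78 = 13.

13 miles longer than the optimal tour.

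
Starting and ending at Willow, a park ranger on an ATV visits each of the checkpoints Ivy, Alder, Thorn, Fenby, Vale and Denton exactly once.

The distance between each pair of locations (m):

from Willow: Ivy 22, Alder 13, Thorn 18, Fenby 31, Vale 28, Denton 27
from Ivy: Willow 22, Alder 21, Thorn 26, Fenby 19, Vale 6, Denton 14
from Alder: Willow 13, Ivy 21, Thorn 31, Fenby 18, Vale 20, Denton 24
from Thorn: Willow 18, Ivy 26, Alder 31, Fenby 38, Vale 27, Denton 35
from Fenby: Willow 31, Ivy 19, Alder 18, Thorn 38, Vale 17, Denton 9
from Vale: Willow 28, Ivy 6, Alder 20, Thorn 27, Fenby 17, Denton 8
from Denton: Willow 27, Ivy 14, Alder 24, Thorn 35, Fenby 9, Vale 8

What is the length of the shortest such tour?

98 m — the shortest possible round trip.

There are 360 distinct closed tours to check (reversals are equivalent).
Willow - Ivy - Alder - Thorn - Fenby - Vale - Denton - Willow: 22+21+31+38+17+8+27 = 164
Willow - Ivy - Alder - Thorn - Fenby - Denton - Vale - Willow: 22+21+31+38+9+8+28 = 157
Willow - Ivy - Alder - Thorn - Vale - Fenby - Denton - Willow: 22+21+31+27+17+9+27 = 154
Willow - Ivy - Alder - Thorn - Vale - Denton - Fenby - Willow: 22+21+31+27+8+9+31 = 149
Willow - Ivy - Alder - Thorn - Denton - Fenby - Vale - Willow: 22+21+31+35+9+17+28 = 163
Willow - Ivy - Alder - Thorn - Denton - Vale - Fenby - Willow: 22+21+31+35+8+17+31 = 165
Willow - Ivy - Alder - Fenby - Thorn - Vale - Denton - Willow: 22+21+18+38+27+8+27 = 161
Willow - Ivy - Alder - Fenby - Thorn - Denton - Vale - Willow: 22+21+18+38+35+8+28 = 170
… (352 more)
Willow - Alder - Fenby - Denton - Vale - Ivy - Thorn - Willow: 13+18+9+8+6+26+18 = 98  ← best
The minimum is 98.
One optimal route: Willow → Alder → Fenby → Denton → Vale → Ivy → Thorn → Willow (or its reverse).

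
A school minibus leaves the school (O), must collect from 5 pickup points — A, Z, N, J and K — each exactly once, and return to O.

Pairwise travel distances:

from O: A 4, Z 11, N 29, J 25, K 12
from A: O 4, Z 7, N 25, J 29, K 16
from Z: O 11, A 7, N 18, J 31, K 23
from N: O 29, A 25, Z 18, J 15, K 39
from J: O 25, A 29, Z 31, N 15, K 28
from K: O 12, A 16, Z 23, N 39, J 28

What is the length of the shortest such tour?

With 5 stops there are 5!/2 = 60 distinct round trips (a route and its reverse cost the same).
O→A→Z→N→J→K→O: 4+7+18+15+28+12 = 84
O→A→Z→N→K→J→O: 4+7+18+39+28+25 = 121
O→A→Z→J→N→K→O: 4+7+31+15+39+12 = 108
O→A→Z→J→K→N→O: 4+7+31+28+39+29 = 138
O→A→Z→K→N→J→O: 4+7+23+39+15+25 = 113
O→A→Z→K→J→N→O: 4+7+23+28+15+29 = 106
O→A→N→Z→J→K→O: 4+25+18+31+28+12 = 118
O→A→N→Z→K→J→O: 4+25+18+23+28+25 = 123
O→A→N→J→Z→K→O: 4+25+15+31+23+12 = 110
O→A→N→J→K→Z→O: 4+25+15+28+23+11 = 106
O→A→N→K→Z→J→O: 4+25+39+23+31+25 = 147
O→A→N→K→J→Z→O: 4+25+39+28+31+11 = 138
O→A→J→Z→N→K→O: 4+29+31+18+39+12 = 133
O→A→J→Z→K→N→O: 4+29+31+23+39+29 = 155
… (46 more)
The minimum is 84.
One optimal route: O → A → Z → N → J → K → O (or its reverse).

Minimum total distance: 84.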